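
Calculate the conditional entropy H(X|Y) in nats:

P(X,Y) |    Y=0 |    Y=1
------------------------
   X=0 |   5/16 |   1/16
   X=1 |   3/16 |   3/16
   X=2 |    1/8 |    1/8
1.0228 nats

Using the chain rule: H(X|Y) = H(X,Y) - H(Y)

First, compute H(X,Y) = 1.6844 nats

Marginal P(Y) = (5/8, 3/8)
H(Y) = 0.6616 nats

H(X|Y) = H(X,Y) - H(Y) = 1.6844 - 0.6616 = 1.0228 nats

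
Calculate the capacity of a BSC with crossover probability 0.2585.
0.1755 bits

For a binary symmetric channel (BSC) with error probability p:
Capacity C = 1 - H(p) bits per symbol

where H(p) = -p log₂(p) - (1-p) log₂(1-p) is the binary entropy function.

H(0.2585) = 0.8245 bits
C = 1 - 0.8245 = 0.1755 bits per symbol

This means we can reliably transmit up to 0.1755 bits of information per channel use.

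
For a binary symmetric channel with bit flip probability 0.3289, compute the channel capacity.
0.0862 bits

For a binary symmetric channel (BSC) with error probability p:
Capacity C = 1 - H(p) bits per symbol

where H(p) = -p log₂(p) - (1-p) log₂(1-p) is the binary entropy function.

H(0.3289) = 0.9138 bits
C = 1 - 0.9138 = 0.0862 bits per symbol

This means we can reliably transmit up to 0.0862 bits of information per channel use.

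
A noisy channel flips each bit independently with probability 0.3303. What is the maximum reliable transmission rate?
0.0848 bits

For a binary symmetric channel (BSC) with error probability p:
Capacity C = 1 - H(p) bits per symbol

where H(p) = -p log₂(p) - (1-p) log₂(1-p) is the binary entropy function.

H(0.3303) = 0.9152 bits
C = 1 - 0.9152 = 0.0848 bits per symbol

This means we can reliably transmit up to 0.0848 bits of information per channel use.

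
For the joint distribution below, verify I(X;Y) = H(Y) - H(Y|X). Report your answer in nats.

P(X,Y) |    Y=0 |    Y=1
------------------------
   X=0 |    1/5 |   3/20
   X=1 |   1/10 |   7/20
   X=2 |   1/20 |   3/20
I(X;Y) = 0.0576 nats

Mutual information has multiple equivalent forms:
- I(X;Y) = H(X) - H(X|Y)
- I(X;Y) = H(Y) - H(Y|X)
- I(X;Y) = H(X) + H(Y) - H(X,Y)

Computing all quantities:
H(X) = 1.0487, H(Y) = 0.6474, H(X,Y) = 1.6385
H(X|Y) = 0.9911, H(Y|X) = 0.5899

Verification:
H(X) - H(X|Y) = 1.0487 - 0.9911 = 0.0576
H(Y) - H(Y|X) = 0.6474 - 0.5899 = 0.0576
H(X) + H(Y) - H(X,Y) = 1.0487 + 0.6474 - 1.6385 = 0.0576

All forms give I(X;Y) = 0.0576 nats. ✓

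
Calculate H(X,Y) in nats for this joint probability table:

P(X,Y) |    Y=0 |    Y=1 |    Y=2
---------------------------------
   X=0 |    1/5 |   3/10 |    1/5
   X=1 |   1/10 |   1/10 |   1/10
1.6957 nats

Joint entropy is H(X,Y) = -Σ_{x,y} p(x,y) log p(x,y).

Summing over all non-zero entries:
H(X,Y) = -[1/5·log_e(1/5) + 3/10·log_e(3/10) + 1/5·log_e(1/5) + 1/10·log_e(1/10) + 1/10·log_e(1/10) + 1/10·log_e(1/10)]
H(X,Y) = 1.6957 nats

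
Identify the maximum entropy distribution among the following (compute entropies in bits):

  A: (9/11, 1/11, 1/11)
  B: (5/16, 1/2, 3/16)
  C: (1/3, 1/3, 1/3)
C

For a discrete distribution over n outcomes, entropy is maximized by the uniform distribution.

Computing entropies:
H(A) = 0.8659 bits
H(B) = 1.4772 bits
H(C) = 1.5850 bits

The uniform distribution (where all probabilities equal 1/3) achieves the maximum entropy of log_2(3) = 1.5850 bits.

Distribution C has the highest entropy.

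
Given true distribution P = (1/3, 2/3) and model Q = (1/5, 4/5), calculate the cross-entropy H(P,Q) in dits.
0.2976 dits

Cross-entropy: H(P,Q) = -Σ p(x) log q(x)

Alternatively: H(P,Q) = H(P) + D_KL(P||Q)
H(P) = 0.2764 dits
D_KL(P||Q) = 0.0212 dits

H(P,Q) = 0.2764 + 0.0212 = 0.2976 dits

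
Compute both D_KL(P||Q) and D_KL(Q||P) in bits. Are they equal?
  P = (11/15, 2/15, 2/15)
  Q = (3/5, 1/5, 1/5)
D_KL(P||Q) = 0.0563, D_KL(Q||P) = 0.0603

KL divergence is not symmetric: D_KL(P||Q) ≠ D_KL(Q||P) in general.

D_KL(P||Q) = 0.0563 bits
D_KL(Q||P) = 0.0603 bits

No, they are not equal!

This asymmetry is why KL divergence is not a true distance metric.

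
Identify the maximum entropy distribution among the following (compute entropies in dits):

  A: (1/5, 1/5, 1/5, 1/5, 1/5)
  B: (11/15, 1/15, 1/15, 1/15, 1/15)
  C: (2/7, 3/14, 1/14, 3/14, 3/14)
A

For a discrete distribution over n outcomes, entropy is maximized by the uniform distribution.

Computing entropies:
H(A) = 0.6990 dits
H(B) = 0.4124 dits
H(C) = 0.6674 dits

The uniform distribution (where all probabilities equal 1/5) achieves the maximum entropy of log_10(5) = 0.6990 dits.

Distribution A has the highest entropy.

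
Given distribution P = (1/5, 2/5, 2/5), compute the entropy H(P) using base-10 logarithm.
0.4581 dits

Shannon entropy is H(X) = -Σ p(x) log p(x).

For P = (1/5, 2/5, 2/5):
H = -1/5 × log_10(1/5) -2/5 × log_10(2/5) -2/5 × log_10(2/5)
H = 0.4581 dits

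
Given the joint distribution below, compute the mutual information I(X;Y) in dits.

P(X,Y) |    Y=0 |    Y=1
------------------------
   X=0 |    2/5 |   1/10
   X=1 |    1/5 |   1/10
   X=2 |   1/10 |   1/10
0.0135 dits

Mutual information: I(X;Y) = H(X) + H(Y) - H(X,Y)

Marginals:
P(X) = (1/2, 3/10, 1/5), H(X) = 0.4472 dits
P(Y) = (7/10, 3/10), H(Y) = 0.2653 dits

Joint entropy: H(X,Y) = 0.6990 dits

I(X;Y) = 0.4472 + 0.2653 - 0.6990 = 0.0135 dits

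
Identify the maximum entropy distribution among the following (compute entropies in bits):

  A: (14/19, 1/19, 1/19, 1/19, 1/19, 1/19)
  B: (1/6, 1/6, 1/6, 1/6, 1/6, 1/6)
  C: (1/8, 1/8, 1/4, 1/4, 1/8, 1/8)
B

For a discrete distribution over n outcomes, entropy is maximized by the uniform distribution.

Computing entropies:
H(A) = 1.4425 bits
H(B) = 2.5850 bits
H(C) = 2.5000 bits

The uniform distribution (where all probabilities equal 1/6) achieves the maximum entropy of log_2(6) = 2.5850 bits.

Distribution B has the highest entropy.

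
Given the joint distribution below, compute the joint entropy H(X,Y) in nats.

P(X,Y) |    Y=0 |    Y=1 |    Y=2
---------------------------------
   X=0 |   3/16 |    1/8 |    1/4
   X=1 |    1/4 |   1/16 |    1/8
1.7002 nats

Joint entropy is H(X,Y) = -Σ_{x,y} p(x,y) log p(x,y).

Summing over all non-zero entries:
H(X,Y) = -[3/16·log_e(3/16) + 1/8·log_e(1/8) + 1/4·log_e(1/4) + 1/4·log_e(1/4) + 1/16·log_e(1/16) + 1/8·log_e(1/8)]
H(X,Y) = 1.7002 nats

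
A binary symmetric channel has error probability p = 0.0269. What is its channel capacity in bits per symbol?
0.8214 bits

For a binary symmetric channel (BSC) with error probability p:
Capacity C = 1 - H(p) bits per symbol

where H(p) = -p log₂(p) - (1-p) log₂(1-p) is the binary entropy function.

H(0.0269) = 0.1786 bits
C = 1 - 0.1786 = 0.8214 bits per symbol

This means we can reliably transmit up to 0.8214 bits of information per channel use.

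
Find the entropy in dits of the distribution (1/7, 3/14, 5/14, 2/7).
0.5792 dits

Shannon entropy is H(X) = -Σ p(x) log p(x).

For P = (1/7, 3/14, 5/14, 2/7):
H = -1/7 × log_10(1/7) -3/14 × log_10(3/14) -5/14 × log_10(5/14) -2/7 × log_10(2/7)
H = 0.5792 dits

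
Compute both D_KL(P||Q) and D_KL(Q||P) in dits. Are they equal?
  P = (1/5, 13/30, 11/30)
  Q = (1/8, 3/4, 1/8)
D_KL(P||Q) = 0.1090, D_KL(Q||P) = 0.0947

KL divergence is not symmetric: D_KL(P||Q) ≠ D_KL(Q||P) in general.

D_KL(P||Q) = 0.1090 dits
D_KL(Q||P) = 0.0947 dits

No, they are not equal!

This asymmetry is why KL divergence is not a true distance metric.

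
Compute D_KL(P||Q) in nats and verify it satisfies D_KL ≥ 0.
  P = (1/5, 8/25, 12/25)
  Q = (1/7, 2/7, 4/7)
0.0199 nats

KL divergence satisfies the Gibbs inequality: D_KL(P||Q) ≥ 0 for all distributions P, Q.

D_KL(P||Q) = Σ p(x) log(p(x)/q(x))
Term by term:
  x=0: 1/5 × log_e[(1/5)/(1/7)] = 0.0673
  x=1: 8/25 × log_e[(8/25)/(2/7)] = 0.0363
  x=2: 12/25 × log_e[(12/25)/(4/7)] = -0.0837
D_KL(P||Q) = 0.0199 nats

D_KL(P||Q) = 0.0199 ≥ 0 ✓

This non-negativity is a fundamental property: relative entropy cannot be negative because it measures how different Q is from P.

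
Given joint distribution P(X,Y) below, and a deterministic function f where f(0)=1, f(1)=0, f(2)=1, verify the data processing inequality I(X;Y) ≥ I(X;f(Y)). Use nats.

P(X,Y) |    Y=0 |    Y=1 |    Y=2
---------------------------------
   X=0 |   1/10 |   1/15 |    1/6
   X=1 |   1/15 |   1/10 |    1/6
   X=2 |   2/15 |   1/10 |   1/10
I(X;Y) = 0.0266, I(X;f(Y)) = 0.0059, inequality holds: 0.0266 ≥ 0.0059

Data Processing Inequality: For any Markov chain X → Y → Z, we have I(X;Y) ≥ I(X;Z).

Here Z = f(Y) is a deterministic function of Y, forming X → Y → Z.

Original I(X;Y) = 0.0266 nats

After applying f:
P(X,Z) where Z=f(Y):
- P(X,Z=0) = P(X,Y=1)
- P(X,Z=1) = P(X,Y=0) + P(X,Y=2)

I(X;Z) = I(X;f(Y)) = 0.0059 nats

Verification: 0.0266 ≥ 0.0059 ✓

Information cannot be created by processing; the function f can only lose information about X.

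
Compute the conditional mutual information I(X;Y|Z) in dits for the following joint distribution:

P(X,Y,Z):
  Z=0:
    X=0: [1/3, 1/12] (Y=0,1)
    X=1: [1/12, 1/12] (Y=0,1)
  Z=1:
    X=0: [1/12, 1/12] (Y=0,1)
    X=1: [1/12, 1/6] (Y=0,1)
0.0133 dits

Conditional mutual information: I(X;Y|Z) = H(X|Z) + H(Y|Z) - H(X,Y|Z)

H(Z) = 0.2950
H(X,Z) = 0.5683 → H(X|Z) = 0.2734
H(Y,Z) = 0.5683 → H(Y|Z) = 0.2734
H(X,Y,Z) = 0.8283 → H(X,Y|Z) = 0.5334

I(X;Y|Z) = 0.2734 + 0.2734 - 0.5334 = 0.0133 dits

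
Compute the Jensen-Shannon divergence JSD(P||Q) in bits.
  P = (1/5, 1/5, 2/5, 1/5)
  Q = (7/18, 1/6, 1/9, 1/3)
0.0980 bits

Jensen-Shannon divergence is:
JSD(P||Q) = 0.5 × D_KL(P||M) + 0.5 × D_KL(Q||M)
where M = 0.5 × (P + Q) is the mixture distribution.

M = 0.5 × (1/5, 1/5, 2/5, 1/5) + 0.5 × (7/18, 1/6, 1/9, 1/3) = (0.294444, 0.183333, 0.255556, 4/15)

D_KL(P||M) = 0.0890 bits
D_KL(Q||M) = 0.1070 bits

JSD(P||Q) = 0.5 × 0.0890 + 0.5 × 0.1070 = 0.0980 bits

Unlike KL divergence, JSD is symmetric and bounded: 0 ≤ JSD ≤ log(2).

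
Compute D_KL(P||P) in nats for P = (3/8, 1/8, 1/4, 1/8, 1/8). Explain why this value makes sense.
0.0000 nats

KL divergence satisfies the Gibbs inequality: D_KL(P||Q) ≥ 0 for all distributions P, Q.

D_KL(P||Q) = Σ p(x) log(p(x)/q(x))
Each term is p(x) × log_e(p(x)/p(x)) = p(x) × log_e(1) = 0, so the sum is 0.
D_KL(P||Q) = 0.0000 nats

When P = Q, the KL divergence is exactly 0, as there is no 'divergence' between identical distributions.

This non-negativity is a fundamental property: relative entropy cannot be negative because it measures how different Q is from P.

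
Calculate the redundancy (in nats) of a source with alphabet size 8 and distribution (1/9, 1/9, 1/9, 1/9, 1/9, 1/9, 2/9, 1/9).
0.0362 nats

Redundancy measures how far a source is from maximum entropy:
R = H_max - H(X)

Maximum entropy for 8 symbols: H_max = log_e(8) = 2.0794 nats
Actual entropy: H(X) = 2.0432 nats
Redundancy: R = 2.0794 - 2.0432 = 0.0362 nats

This redundancy represents potential for compression: the source could be compressed by 0.0362 nats per symbol.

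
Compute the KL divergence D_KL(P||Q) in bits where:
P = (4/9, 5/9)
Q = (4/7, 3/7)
0.0469 bits

KL divergence: D_KL(P||Q) = Σ p(x) log(p(x)/q(x))

Computing term by term:
  x=0: 4/9 × log_2[(4/9)/(4/7)] = 4/9 × -0.3626 = -0.1611
  x=1: 5/9 × log_2[(5/9)/(3/7)] = 5/9 × 0.3744 = 0.2080

D_KL(P||Q) = 0.0469 bits

Note: KL divergence is always non-negative and equals 0 iff P = Q.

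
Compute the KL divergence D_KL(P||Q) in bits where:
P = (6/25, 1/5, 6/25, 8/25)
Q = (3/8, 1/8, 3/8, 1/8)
0.2605 bits

KL divergence: D_KL(P||Q) = Σ p(x) log(p(x)/q(x))

Computing term by term:
  x=0: 6/25 × log_2[(6/25)/(3/8)] = 6/25 × -0.6439 = -0.1545
  x=1: 1/5 × log_2[(1/5)/(1/8)] = 1/5 × 0.6781 = 0.1356
  x=2: 6/25 × log_2[(6/25)/(3/8)] = 6/25 × -0.6439 = -0.1545
  x=3: 8/25 × log_2[(8/25)/(1/8)] = 8/25 × 1.3561 = 0.4340

D_KL(P||Q) = 0.2605 bits

Note: KL divergence is always non-negative and equals 0 iff P = Q.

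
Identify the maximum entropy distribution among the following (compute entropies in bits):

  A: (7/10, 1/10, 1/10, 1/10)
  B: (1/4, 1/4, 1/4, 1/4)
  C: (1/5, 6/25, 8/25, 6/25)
B

For a discrete distribution over n outcomes, entropy is maximized by the uniform distribution.

Computing entropies:
H(A) = 1.3568 bits
H(B) = 2.0000 bits
H(C) = 1.9787 bits

The uniform distribution (where all probabilities equal 1/4) achieves the maximum entropy of log_2(4) = 2.0000 bits.

Distribution B has the highest entropy.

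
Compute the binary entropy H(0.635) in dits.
0.2850 dits

The binary entropy function is:
H(p) = -p log(p) - (1-p) log(1-p)

H(0.635) = -0.635 × log_10(0.635) - 0.365 × log_10(0.365)
H(0.635) = 0.2850 dits

Note: Binary entropy is maximized at p=0.5 (H=1 bit) and minimized at p=0 or p=1 (H=0).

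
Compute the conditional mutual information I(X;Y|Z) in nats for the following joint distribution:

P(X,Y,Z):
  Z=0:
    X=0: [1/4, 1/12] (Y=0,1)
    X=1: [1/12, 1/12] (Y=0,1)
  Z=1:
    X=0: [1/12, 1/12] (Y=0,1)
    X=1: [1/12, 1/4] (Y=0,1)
0.0306 nats

Conditional mutual information: I(X;Y|Z) = H(X|Z) + H(Y|Z) - H(X,Y|Z)

H(Z) = 0.6931
H(X,Z) = 1.3297 → H(X|Z) = 0.6365
H(Y,Z) = 1.3297 → H(Y|Z) = 0.6365
H(X,Y,Z) = 1.9356 → H(X,Y|Z) = 1.2425

I(X;Y|Z) = 0.6365 + 0.6365 - 1.2425 = 0.0306 nats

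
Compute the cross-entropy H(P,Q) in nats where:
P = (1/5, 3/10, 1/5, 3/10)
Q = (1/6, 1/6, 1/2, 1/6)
1.5720 nats

Cross-entropy: H(P,Q) = -Σ p(x) log q(x)

Alternatively: H(P,Q) = H(P) + D_KL(P||Q)
H(P) = 1.3662 nats
D_KL(P||Q) = 0.2059 nats

H(P,Q) = 1.3662 + 0.2059 = 1.5720 nats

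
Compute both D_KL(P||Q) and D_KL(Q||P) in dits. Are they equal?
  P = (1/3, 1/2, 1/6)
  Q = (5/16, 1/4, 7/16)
D_KL(P||Q) = 0.0900, D_KL(Q||P) = 0.0994

KL divergence is not symmetric: D_KL(P||Q) ≠ D_KL(Q||P) in general.

D_KL(P||Q) = 0.0900 dits
D_KL(Q||P) = 0.0994 dits

No, they are not equal!

This asymmetry is why KL divergence is not a true distance metric.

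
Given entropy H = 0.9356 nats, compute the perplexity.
2.5487

Perplexity is e^H (or exp(H) for natural log).

H = 0.9356 nats
Perplexity = e^0.9356 = 2.5487

Interpretation: The model's uncertainty is equivalent to choosing uniformly among 2.5 options.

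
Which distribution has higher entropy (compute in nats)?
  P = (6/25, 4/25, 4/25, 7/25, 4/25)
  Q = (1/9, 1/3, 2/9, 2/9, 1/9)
P

Computing entropies in nats:
H(P) = 1.5786
H(Q) = 1.5230

Distribution P has higher entropy.

Intuition: The distribution closer to uniform (more spread out) has higher entropy.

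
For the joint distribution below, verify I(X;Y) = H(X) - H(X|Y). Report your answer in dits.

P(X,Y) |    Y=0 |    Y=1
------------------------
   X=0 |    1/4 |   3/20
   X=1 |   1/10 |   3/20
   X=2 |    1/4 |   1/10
I(X;Y) = 0.0133 dits

Mutual information has multiple equivalent forms:
- I(X;Y) = H(X) - H(X|Y)
- I(X;Y) = H(Y) - H(Y|X)
- I(X;Y) = H(X) + H(Y) - H(X,Y)

Computing all quantities:
H(X) = 0.4693, H(Y) = 0.2923, H(X,Y) = 0.7482
H(X|Y) = 0.4559, H(Y|X) = 0.2789

Verification:
H(X) - H(X|Y) = 0.4693 - 0.4559 = 0.0133
H(Y) - H(Y|X) = 0.2923 - 0.2789 = 0.0133
H(X) + H(Y) - H(X,Y) = 0.4693 + 0.2923 - 0.7482 = 0.0133

All forms give I(X;Y) = 0.0133 dits. ✓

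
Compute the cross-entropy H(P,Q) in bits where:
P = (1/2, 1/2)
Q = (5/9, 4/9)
1.0090 bits

Cross-entropy: H(P,Q) = -Σ p(x) log q(x)

Alternatively: H(P,Q) = H(P) + D_KL(P||Q)
H(P) = 1.0000 bits
D_KL(P||Q) = 0.0090 bits

H(P,Q) = 1.0000 + 0.0090 = 1.0090 bits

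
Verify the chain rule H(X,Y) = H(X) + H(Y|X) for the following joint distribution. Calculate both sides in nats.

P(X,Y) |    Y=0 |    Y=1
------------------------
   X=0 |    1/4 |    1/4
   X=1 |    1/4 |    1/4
H(X,Y) = 1.3863, H(X) = 0.6931, H(Y|X) = 0.6931 (all in nats)

Chain rule: H(X,Y) = H(X) + H(Y|X)

Left side — joint entropy directly:
H(X,Y) = -Σ p(x,y) log p(x,y) = 1.3863 nats

Right side — compute H(Y|X) from the conditional distributions:
P(X) = (1/2, 1/2), so H(X) = 0.6931 nats
H(Y|X) = Σ_x P(X=x) · H(Y|X=x):
  P(Y|X=0) = (1/2, 1/2), H(Y|X=0) = 0.6931, weight P(X=0) = 1/2
  P(Y|X=1) = (1/2, 1/2), H(Y|X=1) = 0.6931, weight P(X=1) = 1/2
H(Y|X) = 0.6931 nats

H(X) + H(Y|X) = 0.6931 + 0.6931 = 1.3863 nats

Both sides equal 1.3863 nats. ✓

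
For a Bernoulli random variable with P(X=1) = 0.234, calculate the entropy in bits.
0.7849 bits

The binary entropy function is:
H(p) = -p log(p) - (1-p) log(1-p)

H(0.234) = -0.234 × log_2(0.234) - 0.766 × log_2(0.766)
H(0.234) = 0.7849 bits

Note: Binary entropy is maximized at p=0.5 (H=1 bit) and minimized at p=0 or p=1 (H=0).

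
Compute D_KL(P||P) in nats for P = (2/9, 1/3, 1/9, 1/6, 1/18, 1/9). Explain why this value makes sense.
0.0000 nats

KL divergence satisfies the Gibbs inequality: D_KL(P||Q) ≥ 0 for all distributions P, Q.

D_KL(P||Q) = Σ p(x) log(p(x)/q(x))
Each term is p(x) × log_e(p(x)/p(x)) = p(x) × log_e(1) = 0, so the sum is 0.
D_KL(P||Q) = 0.0000 nats

When P = Q, the KL divergence is exactly 0, as there is no 'divergence' between identical distributions.

This non-negativity is a fundamental property: relative entropy cannot be negative because it measures how different Q is from P.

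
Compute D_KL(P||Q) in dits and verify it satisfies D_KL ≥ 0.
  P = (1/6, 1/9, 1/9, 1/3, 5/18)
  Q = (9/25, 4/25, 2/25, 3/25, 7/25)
0.0895 dits

KL divergence satisfies the Gibbs inequality: D_KL(P||Q) ≥ 0 for all distributions P, Q.

D_KL(P||Q) = Σ p(x) log(p(x)/q(x))
Term by term:
  x=0: 1/6 × log_10[(1/6)/(9/25)] = -0.0557
  x=1: 1/9 × log_10[(1/9)/(4/25)] = -0.0176
  x=2: 1/9 × log_10[(1/9)/(2/25)] = 0.0159
  x=3: 1/3 × log_10[(1/3)/(3/25)] = 0.1479
  x=4: 5/18 × log_10[(5/18)/(7/25)] = -0.0010
D_KL(P||Q) = 0.0895 dits

D_KL(P||Q) = 0.0895 ≥ 0 ✓

This non-negativity is a fundamental property: relative entropy cannot be negative because it measures how different Q is from P.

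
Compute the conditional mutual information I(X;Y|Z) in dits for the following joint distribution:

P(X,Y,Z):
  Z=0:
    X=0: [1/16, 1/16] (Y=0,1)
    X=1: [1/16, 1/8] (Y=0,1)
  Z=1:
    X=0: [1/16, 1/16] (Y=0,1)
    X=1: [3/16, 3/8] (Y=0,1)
0.0045 dits

Conditional mutual information: I(X;Y|Z) = H(X|Z) + H(Y|Z) - H(X,Y|Z)

H(Z) = 0.2697
H(X,Z) = 0.5026 → H(X|Z) = 0.2329
H(Y,Z) = 0.5568 → H(Y|Z) = 0.2871
H(X,Y,Z) = 0.7852 → H(X,Y|Z) = 0.5155

I(X;Y|Z) = 0.2329 + 0.2871 - 0.5155 = 0.0045 dits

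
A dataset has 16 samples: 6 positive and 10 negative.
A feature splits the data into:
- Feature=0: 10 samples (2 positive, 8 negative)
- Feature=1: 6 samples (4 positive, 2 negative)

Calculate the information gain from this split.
0.1589 bits

Information Gain = H(Y) - H(Y|Feature)

Before split:
P(positive) = 6/16 = 0.3750
H(Y) = 0.9544 bits

After split:
Feature=0: H = 0.7219 bits (weight = 10/16)
Feature=1: H = 0.9183 bits (weight = 6/16)
H(Y|Feature) = (10/16)×0.7219 + (6/16)×0.9183 = 0.7956 bits

Information Gain = 0.9544 - 0.7956 = 0.1589 bits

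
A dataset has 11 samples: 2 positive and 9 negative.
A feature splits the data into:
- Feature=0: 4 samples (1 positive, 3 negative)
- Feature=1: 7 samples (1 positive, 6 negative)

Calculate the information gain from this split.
0.0125 bits

Information Gain = H(Y) - H(Y|Feature)

Before split:
P(positive) = 2/11 = 0.1818
H(Y) = 0.6840 bits

After split:
Feature=0: H = 0.8113 bits (weight = 4/11)
Feature=1: H = 0.5917 bits (weight = 7/11)
H(Y|Feature) = (4/11)×0.8113 + (7/11)×0.5917 = 0.6715 bits

Information Gain = 0.6840 - 0.6715 = 0.0125 bits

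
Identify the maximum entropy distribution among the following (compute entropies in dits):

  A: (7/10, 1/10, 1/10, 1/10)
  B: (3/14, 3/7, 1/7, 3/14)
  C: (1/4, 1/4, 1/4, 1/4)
C

For a discrete distribution over n outcomes, entropy is maximized by the uniform distribution.

Computing entropies:
H(A) = 0.4084 dits
H(B) = 0.5651 dits
H(C) = 0.6021 dits

The uniform distribution (where all probabilities equal 1/4) achieves the maximum entropy of log_10(4) = 0.6021 dits.

Distribution C has the highest entropy.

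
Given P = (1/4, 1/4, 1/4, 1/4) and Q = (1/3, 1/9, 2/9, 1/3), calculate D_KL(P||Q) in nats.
0.0883 nats

KL divergence: D_KL(P||Q) = Σ p(x) log(p(x)/q(x))

Computing term by term:
  x=0: 1/4 × log_e[(1/4)/(1/3)] = 1/4 × -0.2877 = -0.0719
  x=1: 1/4 × log_e[(1/4)/(1/9)] = 1/4 × 0.8109 = 0.2027
  x=2: 1/4 × log_e[(1/4)/(2/9)] = 1/4 × 0.1178 = 0.0294
  x=3: 1/4 × log_e[(1/4)/(1/3)] = 1/4 × -0.2877 = -0.0719

D_KL(P||Q) = 0.0883 nats

Note: KL divergence is always non-negative and equals 0 iff P = Q.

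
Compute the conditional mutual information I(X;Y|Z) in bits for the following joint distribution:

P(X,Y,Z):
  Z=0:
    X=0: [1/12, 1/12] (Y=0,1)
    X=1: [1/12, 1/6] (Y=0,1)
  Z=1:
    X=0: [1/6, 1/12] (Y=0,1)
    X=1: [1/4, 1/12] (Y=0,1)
0.0118 bits

Conditional mutual information: I(X;Y|Z) = H(X|Z) + H(Y|Z) - H(X,Y|Z)

H(Z) = 0.9799
H(X,Z) = 1.9591 → H(X|Z) = 0.9793
H(Y,Z) = 1.8879 → H(Y|Z) = 0.9080
H(X,Y,Z) = 2.8554 → H(X,Y|Z) = 1.8755

I(X;Y|Z) = 0.9793 + 0.9080 - 1.8755 = 0.0118 bits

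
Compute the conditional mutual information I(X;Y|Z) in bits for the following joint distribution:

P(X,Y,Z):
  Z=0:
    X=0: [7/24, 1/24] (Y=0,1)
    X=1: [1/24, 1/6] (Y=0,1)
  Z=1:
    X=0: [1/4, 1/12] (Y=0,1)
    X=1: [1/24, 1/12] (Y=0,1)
0.2373 bits

Conditional mutual information: I(X;Y|Z) = H(X|Z) + H(Y|Z) - H(X,Y|Z)

H(Z) = 0.9950
H(X,Z) = 1.9031 → H(X|Z) = 0.9081
H(Y,Z) = 1.9491 → H(Y|Z) = 0.9541
H(X,Y,Z) = 2.6199 → H(X,Y|Z) = 1.6249

I(X;Y|Z) = 0.9081 + 0.9541 - 1.6249 = 0.2373 bits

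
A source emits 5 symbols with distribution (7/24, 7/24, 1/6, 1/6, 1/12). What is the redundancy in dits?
0.0375 dits

Redundancy measures how far a source is from maximum entropy:
R = H_max - H(X)

Maximum entropy for 5 symbols: H_max = log_10(5) = 0.6990 dits
Actual entropy: H(X) = 0.6615 dits
Redundancy: R = 0.6990 - 0.6615 = 0.0375 dits

This redundancy represents potential for compression: the source could be compressed by 0.0375 dits per symbol.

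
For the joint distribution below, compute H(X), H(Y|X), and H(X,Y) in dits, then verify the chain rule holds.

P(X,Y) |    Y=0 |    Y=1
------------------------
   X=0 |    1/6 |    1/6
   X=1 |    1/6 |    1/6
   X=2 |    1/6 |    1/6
H(X,Y) = 0.7782, H(X) = 0.4771, H(Y|X) = 0.3010 (all in dits)

Chain rule: H(X,Y) = H(X) + H(Y|X)

Left side — joint entropy directly:
H(X,Y) = -Σ p(x,y) log p(x,y) = 0.7782 dits

Right side — compute H(Y|X) from the conditional distributions:
P(X) = (1/3, 1/3, 1/3), so H(X) = 0.4771 dits
H(Y|X) = Σ_x P(X=x) · H(Y|X=x):
  P(Y|X=0) = (1/2, 1/2), H(Y|X=0) = 0.3010, weight P(X=0) = 1/3
  P(Y|X=1) = (1/2, 1/2), H(Y|X=1) = 0.3010, weight P(X=1) = 1/3
  P(Y|X=2) = (1/2, 1/2), H(Y|X=2) = 0.3010, weight P(X=2) = 1/3
H(Y|X) = 0.3010 dits

H(X) + H(Y|X) = 0.4771 + 0.3010 = 0.7782 dits

Both sides equal 0.7782 dits. ✓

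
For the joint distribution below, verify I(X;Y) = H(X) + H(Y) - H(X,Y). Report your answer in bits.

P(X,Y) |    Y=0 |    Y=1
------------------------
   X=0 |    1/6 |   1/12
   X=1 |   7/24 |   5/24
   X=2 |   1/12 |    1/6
I(X;Y) = 0.0459 bits

Mutual information has multiple equivalent forms:
- I(X;Y) = H(X) - H(X|Y)
- I(X;Y) = H(Y) - H(Y|X)
- I(X;Y) = H(X) + H(Y) - H(X,Y)

Computing all quantities:
H(X) = 1.5000, H(Y) = 0.9950, H(X,Y) = 2.4491
H(X|Y) = 1.4541, H(Y|X) = 0.9491

Verification:
H(X) - H(X|Y) = 1.5000 - 1.4541 = 0.0459
H(Y) - H(Y|X) = 0.9950 - 0.9491 = 0.0459
H(X) + H(Y) - H(X,Y) = 1.5000 + 0.9950 - 2.4491 = 0.0459

All forms give I(X;Y) = 0.0459 bits. ✓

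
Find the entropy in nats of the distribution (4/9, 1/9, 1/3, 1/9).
1.2149 nats

Shannon entropy is H(X) = -Σ p(x) log p(x).

For P = (4/9, 1/9, 1/3, 1/9):
H = -4/9 × log_e(4/9) -1/9 × log_e(1/9) -1/3 × log_e(1/3) -1/9 × log_e(1/9)
H = 1.2149 nats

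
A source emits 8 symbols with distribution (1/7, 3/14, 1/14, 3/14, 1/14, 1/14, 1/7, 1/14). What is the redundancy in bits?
0.1576 bits

Redundancy measures how far a source is from maximum entropy:
R = H_max - H(X)

Maximum entropy for 8 symbols: H_max = log_2(8) = 3.0000 bits
Actual entropy: H(X) = 2.8424 bits
Redundancy: R = 3.0000 - 2.8424 = 0.1576 bits

This redundancy represents potential for compression: the source could be compressed by 0.1576 bits per symbol.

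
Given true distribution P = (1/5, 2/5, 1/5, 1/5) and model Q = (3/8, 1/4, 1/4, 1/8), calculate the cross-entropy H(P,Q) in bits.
2.0830 bits

Cross-entropy: H(P,Q) = -Σ p(x) log q(x)

Alternatively: H(P,Q) = H(P) + D_KL(P||Q)
H(P) = 1.9219 bits
D_KL(P||Q) = 0.1611 bits

H(P,Q) = 1.9219 + 0.1611 = 2.0830 bits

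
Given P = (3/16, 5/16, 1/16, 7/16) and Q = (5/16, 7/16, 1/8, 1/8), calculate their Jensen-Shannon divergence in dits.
0.0280 dits

Jensen-Shannon divergence is:
JSD(P||Q) = 0.5 × D_KL(P||M) + 0.5 × D_KL(Q||M)
where M = 0.5 × (P + Q) is the mixture distribution.

M = 0.5 × (3/16, 5/16, 1/16, 7/16) + 0.5 × (5/16, 7/16, 1/8, 1/8) = (1/4, 3/8, 3/32, 9/32)

D_KL(P||M) = 0.0248 dits
D_KL(Q||M) = 0.0312 dits

JSD(P||Q) = 0.5 × 0.0248 + 0.5 × 0.0312 = 0.0280 dits

Unlike KL divergence, JSD is symmetric and bounded: 0 ≤ JSD ≤ log(2).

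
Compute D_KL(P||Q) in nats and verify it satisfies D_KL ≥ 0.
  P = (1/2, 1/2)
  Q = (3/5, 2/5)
0.0204 nats

KL divergence satisfies the Gibbs inequality: D_KL(P||Q) ≥ 0 for all distributions P, Q.

D_KL(P||Q) = Σ p(x) log(p(x)/q(x))
Term by term:
  x=0: 1/2 × log_e[(1/2)/(3/5)] = -0.0912
  x=1: 1/2 × log_e[(1/2)/(2/5)] = 0.1116
D_KL(P||Q) = 0.0204 nats

D_KL(P||Q) = 0.0204 ≥ 0 ✓

This non-negativity is a fundamental property: relative entropy cannot be negative because it measures how different Q is from P.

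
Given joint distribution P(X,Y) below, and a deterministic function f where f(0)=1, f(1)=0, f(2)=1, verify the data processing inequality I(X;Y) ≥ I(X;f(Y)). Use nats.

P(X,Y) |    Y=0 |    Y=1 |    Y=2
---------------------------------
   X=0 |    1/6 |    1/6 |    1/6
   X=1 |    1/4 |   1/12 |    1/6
I(X;Y) = 0.0225, I(X;f(Y)) = 0.0188, inequality holds: 0.0225 ≥ 0.0188

Data Processing Inequality: For any Markov chain X → Y → Z, we have I(X;Y) ≥ I(X;Z).

Here Z = f(Y) is a deterministic function of Y, forming X → Y → Z.

Original I(X;Y) = 0.0225 nats

After applying f:
P(X,Z) where Z=f(Y):
- P(X,Z=0) = P(X,Y=1)
- P(X,Z=1) = P(X,Y=0) + P(X,Y=2)

I(X;Z) = I(X;f(Y)) = 0.0188 nats

Verification: 0.0225 ≥ 0.0188 ✓

Information cannot be created by processing; the function f can only lose information about X.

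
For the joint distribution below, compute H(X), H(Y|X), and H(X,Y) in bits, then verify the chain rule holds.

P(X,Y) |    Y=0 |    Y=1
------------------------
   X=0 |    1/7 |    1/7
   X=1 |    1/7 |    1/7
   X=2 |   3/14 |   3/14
H(X,Y) = 2.5567, H(X) = 1.5567, H(Y|X) = 1.0000 (all in bits)

Chain rule: H(X,Y) = H(X) + H(Y|X)

Left side — joint entropy directly:
H(X,Y) = -Σ p(x,y) log p(x,y) = 2.5567 bits

Right side — compute H(Y|X) from the conditional distributions:
P(X) = (2/7, 2/7, 3/7), so H(X) = 1.5567 bits
H(Y|X) = Σ_x P(X=x) · H(Y|X=x):
  P(Y|X=0) = (1/2, 1/2), H(Y|X=0) = 1.0000, weight P(X=0) = 2/7
  P(Y|X=1) = (1/2, 1/2), H(Y|X=1) = 1.0000, weight P(X=1) = 2/7
  P(Y|X=2) = (1/2, 1/2), H(Y|X=2) = 1.0000, weight P(X=2) = 3/7
H(Y|X) = 1.0000 bits

H(X) + H(Y|X) = 1.5567 + 1.0000 = 2.5567 bits

Both sides equal 2.5567 bits. ✓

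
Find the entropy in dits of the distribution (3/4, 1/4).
0.2442 dits

Shannon entropy is H(X) = -Σ p(x) log p(x).

For P = (3/4, 1/4):
H = -3/4 × log_10(3/4) -1/4 × log_10(1/4)
H = 0.2442 dits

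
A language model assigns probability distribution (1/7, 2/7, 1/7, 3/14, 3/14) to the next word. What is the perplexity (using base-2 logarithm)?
4.8264

Perplexity is 2^H (or exp(H) for natural log).

First, H = -Σ p log p = 2.2709 bits
Perplexity = 2^2.2709 = 4.8264

Interpretation: The model's uncertainty is equivalent to choosing uniformly among 4.8 options.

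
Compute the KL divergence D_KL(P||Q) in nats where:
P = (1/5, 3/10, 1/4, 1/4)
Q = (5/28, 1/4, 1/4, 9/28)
0.0145 nats

KL divergence: D_KL(P||Q) = Σ p(x) log(p(x)/q(x))

Computing term by term:
  x=0: 1/5 × log_e[(1/5)/(5/28)] = 1/5 × 0.1133 = 0.0227
  x=1: 3/10 × log_e[(3/10)/(1/4)] = 3/10 × 0.1823 = 0.0547
  x=2: 1/4 × log_e[(1/4)/(1/4)] = 1/4 × 0.0000 = 0.0000
  x=3: 1/4 × log_e[(1/4)/(9/28)] = 1/4 × -0.2513 = -0.0628

D_KL(P||Q) = 0.0145 nats

Note: KL divergence is always non-negative and equals 0 iff P = Q.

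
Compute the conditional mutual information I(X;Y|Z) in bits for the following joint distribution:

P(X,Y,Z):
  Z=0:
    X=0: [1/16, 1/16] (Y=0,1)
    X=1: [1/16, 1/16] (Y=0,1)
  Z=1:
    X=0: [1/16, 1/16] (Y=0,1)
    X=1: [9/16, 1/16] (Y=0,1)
0.0694 bits

Conditional mutual information: I(X;Y|Z) = H(X|Z) + H(Y|Z) - H(X,Y|Z)

H(Z) = 0.8113
H(X,Z) = 1.5488 → H(X|Z) = 0.7375
H(Y,Z) = 1.5488 → H(Y|Z) = 0.7375
H(X,Y,Z) = 2.2169 → H(X,Y|Z) = 1.4056

I(X;Y|Z) = 0.7375 + 0.7375 - 1.4056 = 0.0694 bits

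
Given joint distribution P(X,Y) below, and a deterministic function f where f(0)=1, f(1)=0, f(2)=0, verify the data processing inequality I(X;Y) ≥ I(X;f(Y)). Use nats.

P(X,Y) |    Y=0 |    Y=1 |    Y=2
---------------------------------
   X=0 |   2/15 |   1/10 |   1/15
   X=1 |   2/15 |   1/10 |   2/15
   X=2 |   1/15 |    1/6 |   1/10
I(X;Y) = 0.0341, I(X;f(Y)) = 0.0233, inequality holds: 0.0341 ≥ 0.0233

Data Processing Inequality: For any Markov chain X → Y → Z, we have I(X;Y) ≥ I(X;Z).

Here Z = f(Y) is a deterministic function of Y, forming X → Y → Z.

Original I(X;Y) = 0.0341 nats

After applying f:
P(X,Z) where Z=f(Y):
- P(X,Z=0) = P(X,Y=1) + P(X,Y=2)
- P(X,Z=1) = P(X,Y=0)

I(X;Z) = I(X;f(Y)) = 0.0233 nats

Verification: 0.0341 ≥ 0.0233 ✓

Information cannot be created by processing; the function f can only lose information about X.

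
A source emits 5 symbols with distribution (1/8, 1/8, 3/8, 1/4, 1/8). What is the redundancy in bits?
0.1663 bits

Redundancy measures how far a source is from maximum entropy:
R = H_max - H(X)

Maximum entropy for 5 symbols: H_max = log_2(5) = 2.3219 bits
Actual entropy: H(X) = 2.1556 bits
Redundancy: R = 2.3219 - 2.1556 = 0.1663 bits

This redundancy represents potential for compression: the source could be compressed by 0.1663 bits per symbol.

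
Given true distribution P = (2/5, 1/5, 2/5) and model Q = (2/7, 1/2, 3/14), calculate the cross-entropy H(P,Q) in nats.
1.2559 nats

Cross-entropy: H(P,Q) = -Σ p(x) log q(x)

Alternatively: H(P,Q) = H(P) + D_KL(P||Q)
H(P) = 1.0549 nats
D_KL(P||Q) = 0.2010 nats

H(P,Q) = 1.0549 + 0.2010 = 1.2559 nats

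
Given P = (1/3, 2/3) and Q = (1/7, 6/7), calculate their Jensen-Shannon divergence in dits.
0.0111 dits

Jensen-Shannon divergence is:
JSD(P||Q) = 0.5 × D_KL(P||M) + 0.5 × D_KL(Q||M)
where M = 0.5 × (P + Q) is the mixture distribution.

M = 0.5 × (1/3, 2/3) + 0.5 × (1/7, 6/7) = (5/21, 16/21)

D_KL(P||M) = 0.0100 dits
D_KL(Q||M) = 0.0122 dits

JSD(P||Q) = 0.5 × 0.0100 + 0.5 × 0.0122 = 0.0111 dits

Unlike KL divergence, JSD is symmetric and bounded: 0 ≤ JSD ≤ log(2).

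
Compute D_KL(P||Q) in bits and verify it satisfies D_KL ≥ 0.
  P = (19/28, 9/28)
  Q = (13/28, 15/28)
0.1346 bits

KL divergence satisfies the Gibbs inequality: D_KL(P||Q) ≥ 0 for all distributions P, Q.

D_KL(P||Q) = Σ p(x) log(p(x)/q(x))
Term by term:
  x=0: 19/28 × log_2[(19/28)/(13/28)] = 0.3715
  x=1: 9/28 × log_2[(9/28)/(15/28)] = -0.2369
D_KL(P||Q) = 0.1346 bits

D_KL(P||Q) = 0.1346 ≥ 0 ✓

This non-negativity is a fundamental property: relative entropy cannot be negative because it measures how different Q is from P.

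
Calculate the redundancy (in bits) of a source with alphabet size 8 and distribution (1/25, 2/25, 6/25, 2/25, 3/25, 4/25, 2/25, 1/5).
0.1911 bits

Redundancy measures how far a source is from maximum entropy:
R = H_max - H(X)

Maximum entropy for 8 symbols: H_max = log_2(8) = 3.0000 bits
Actual entropy: H(X) = 2.8089 bits
Redundancy: R = 3.0000 - 2.8089 = 0.1911 bits

This redundancy represents potential for compression: the source could be compressed by 0.1911 bits per symbol.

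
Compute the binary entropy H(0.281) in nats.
0.5939 nats

The binary entropy function is:
H(p) = -p log(p) - (1-p) log(1-p)

H(0.281) = -0.281 × log_e(0.281) - 0.719 × log_e(0.719)
H(0.281) = 0.5939 nats

Note: Binary entropy is maximized at p=0.5 (H=1 bit) and minimized at p=0 or p=1 (H=0).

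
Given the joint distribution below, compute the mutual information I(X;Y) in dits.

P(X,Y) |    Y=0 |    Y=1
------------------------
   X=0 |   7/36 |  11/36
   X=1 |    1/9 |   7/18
0.0072 dits

Mutual information: I(X;Y) = H(X) + H(Y) - H(X,Y)

Marginals:
P(X) = (1/2, 1/2), H(X) = 0.3010 dits
P(Y) = (11/36, 25/36), H(Y) = 0.2673 dits

Joint entropy: H(X,Y) = 0.5612 dits

I(X;Y) = 0.3010 + 0.2673 - 0.5612 = 0.0072 dits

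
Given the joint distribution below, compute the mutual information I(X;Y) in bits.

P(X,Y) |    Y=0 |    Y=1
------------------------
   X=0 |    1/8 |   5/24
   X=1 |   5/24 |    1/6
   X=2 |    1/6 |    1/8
0.0228 bits

Mutual information: I(X;Y) = H(X) + H(Y) - H(X,Y)

Marginals:
P(X) = (1/3, 3/8, 7/24), H(X) = 1.5774 bits
P(Y) = (1/2, 1/2), H(Y) = 1.0000 bits

Joint entropy: H(X,Y) = 2.5546 bits

I(X;Y) = 1.5774 + 1.0000 - 2.5546 = 0.0228 bits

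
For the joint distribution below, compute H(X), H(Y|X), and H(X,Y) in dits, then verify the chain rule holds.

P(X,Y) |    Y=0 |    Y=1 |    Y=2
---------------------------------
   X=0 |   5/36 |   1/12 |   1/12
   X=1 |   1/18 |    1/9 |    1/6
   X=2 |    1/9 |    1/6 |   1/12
H(X,Y) = 0.9300, H(X) = 0.4761, H(Y|X) = 0.4539 (all in dits)

Chain rule: H(X,Y) = H(X) + H(Y|X)

Left side — joint entropy directly:
H(X,Y) = -Σ p(x,y) log p(x,y) = 0.9300 dits

Right side — compute H(Y|X) from the conditional distributions:
P(X) = (11/36, 1/3, 13/36), so H(X) = 0.4761 dits
H(Y|X) = Σ_x P(X=x) · H(Y|X=x):
  P(Y|X=0) = (5/11, 3/11, 3/11), H(Y|X=0) = 0.4634, weight P(X=0) = 11/36
  P(Y|X=1) = (1/6, 1/3, 1/2), H(Y|X=1) = 0.4392, weight P(X=1) = 1/3
  P(Y|X=2) = (4/13, 6/13, 3/13), H(Y|X=2) = 0.4594, weight P(X=2) = 13/36
H(Y|X) = 0.4539 dits

H(X) + H(Y|X) = 0.4761 + 0.4539 = 0.9300 dits

Both sides equal 0.9300 dits. ✓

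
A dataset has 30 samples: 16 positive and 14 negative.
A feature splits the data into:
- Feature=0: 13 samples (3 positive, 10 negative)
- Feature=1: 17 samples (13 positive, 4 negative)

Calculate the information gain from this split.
0.2130 bits

Information Gain = H(Y) - H(Y|Feature)

Before split:
P(positive) = 16/30 = 0.5333
H(Y) = 0.9968 bits

After split:
Feature=0: H = 0.7793 bits (weight = 13/30)
Feature=1: H = 0.7871 bits (weight = 17/30)
H(Y|Feature) = (13/30)×0.7793 + (17/30)×0.7871 = 0.7838 bits

Information Gain = 0.9968 - 0.7838 = 0.2130 bits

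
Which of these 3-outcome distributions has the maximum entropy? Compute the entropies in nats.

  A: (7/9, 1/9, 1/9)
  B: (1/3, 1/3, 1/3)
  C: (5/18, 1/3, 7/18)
B

For a discrete distribution over n outcomes, entropy is maximized by the uniform distribution.

Computing entropies:
H(A) = 0.6837 nats
H(B) = 1.0986 nats
H(C) = 1.0893 nats

The uniform distribution (where all probabilities equal 1/3) achieves the maximum entropy of log_e(3) = 1.0986 nats.

Distribution B has the highest entropy.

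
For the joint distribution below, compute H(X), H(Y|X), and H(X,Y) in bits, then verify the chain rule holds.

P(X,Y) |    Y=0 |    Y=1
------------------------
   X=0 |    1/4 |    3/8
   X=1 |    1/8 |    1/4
H(X,Y) = 1.9056, H(X) = 0.9544, H(Y|X) = 0.9512 (all in bits)

Chain rule: H(X,Y) = H(X) + H(Y|X)

Left side — joint entropy directly:
H(X,Y) = -Σ p(x,y) log p(x,y) = 1.9056 bits

Right side — compute H(Y|X) from the conditional distributions:
P(X) = (5/8, 3/8), so H(X) = 0.9544 bits
H(Y|X) = Σ_x P(X=x) · H(Y|X=x):
  P(Y|X=0) = (2/5, 3/5), H(Y|X=0) = 0.9710, weight P(X=0) = 5/8
  P(Y|X=1) = (1/3, 2/3), H(Y|X=1) = 0.9183, weight P(X=1) = 3/8
H(Y|X) = 0.9512 bits

H(X) + H(Y|X) = 0.9544 + 0.9512 = 1.9056 bits

Both sides equal 1.9056 bits. ✓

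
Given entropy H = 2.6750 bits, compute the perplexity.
6.3864

Perplexity is 2^H (or exp(H) for natural log).

H = 2.6750 bits
Perplexity = 2^2.6750 = 6.3864

Interpretation: The model's uncertainty is equivalent to choosing uniformly among 6.4 options.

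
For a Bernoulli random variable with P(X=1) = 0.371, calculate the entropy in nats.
0.6595 nats

The binary entropy function is:
H(p) = -p log(p) - (1-p) log(1-p)

H(0.371) = -0.371 × log_e(0.371) - 0.629 × log_e(0.629)
H(0.371) = 0.6595 nats

Note: Binary entropy is maximized at p=0.5 (H=1 bit) and minimized at p=0 or p=1 (H=0).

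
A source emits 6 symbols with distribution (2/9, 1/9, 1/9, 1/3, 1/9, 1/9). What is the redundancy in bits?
0.1656 bits

Redundancy measures how far a source is from maximum entropy:
R = H_max - H(X)

Maximum entropy for 6 symbols: H_max = log_2(6) = 2.5850 bits
Actual entropy: H(X) = 2.4194 bits
Redundancy: R = 2.5850 - 2.4194 = 0.1656 bits

This redundancy represents potential for compression: the source could be compressed by 0.1656 bits per symbol.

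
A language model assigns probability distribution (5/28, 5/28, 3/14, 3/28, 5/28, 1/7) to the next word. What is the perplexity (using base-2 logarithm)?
5.8727

Perplexity is 2^H (or exp(H) for natural log).

First, H = -Σ p log p = 2.5540 bits
Perplexity = 2^2.5540 = 5.8727

Interpretation: The model's uncertainty is equivalent to choosing uniformly among 5.9 options.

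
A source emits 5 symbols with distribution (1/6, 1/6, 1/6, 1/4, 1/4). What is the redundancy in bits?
0.0294 bits

Redundancy measures how far a source is from maximum entropy:
R = H_max - H(X)

Maximum entropy for 5 symbols: H_max = log_2(5) = 2.3219 bits
Actual entropy: H(X) = 2.2925 bits
Redundancy: R = 2.3219 - 2.2925 = 0.0294 bits

This redundancy represents potential for compression: the source could be compressed by 0.0294 bits per symbol.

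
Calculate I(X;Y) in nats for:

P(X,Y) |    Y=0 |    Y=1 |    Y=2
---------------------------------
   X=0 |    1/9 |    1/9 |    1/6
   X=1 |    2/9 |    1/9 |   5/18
0.0080 nats

Mutual information: I(X;Y) = H(X) + H(Y) - H(X,Y)

Marginals:
P(X) = (7/18, 11/18), H(X) = 0.6682 nats
P(Y) = (1/3, 2/9, 4/9), H(Y) = 1.0609 nats

Joint entropy: H(X,Y) = 1.7211 nats

I(X;Y) = 0.6682 + 1.0609 - 1.7211 = 0.0080 nats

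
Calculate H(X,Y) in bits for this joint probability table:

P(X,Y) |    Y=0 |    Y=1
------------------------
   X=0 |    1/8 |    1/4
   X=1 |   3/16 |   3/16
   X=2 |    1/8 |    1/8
2.5306 bits

Joint entropy is H(X,Y) = -Σ_{x,y} p(x,y) log p(x,y).

Summing over all non-zero entries:
H(X,Y) = -[1/8·log_2(1/8) + 1/4·log_2(1/4) + 3/16·log_2(3/16) + 3/16·log_2(3/16) + 1/8·log_2(1/8) + 1/8·log_2(1/8)]
H(X,Y) = 2.5306 bits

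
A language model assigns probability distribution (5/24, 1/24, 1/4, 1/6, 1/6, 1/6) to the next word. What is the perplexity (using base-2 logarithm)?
5.4831

Perplexity is 2^H (or exp(H) for natural log).

First, H = -Σ p log p = 2.4550 bits
Perplexity = 2^2.4550 = 5.4831

Interpretation: The model's uncertainty is equivalent to choosing uniformly among 5.5 options.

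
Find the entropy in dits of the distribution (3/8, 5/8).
0.2873 dits

Shannon entropy is H(X) = -Σ p(x) log p(x).

For P = (3/8, 5/8):
H = -3/8 × log_10(3/8) -5/8 × log_10(5/8)
H = 0.2873 dits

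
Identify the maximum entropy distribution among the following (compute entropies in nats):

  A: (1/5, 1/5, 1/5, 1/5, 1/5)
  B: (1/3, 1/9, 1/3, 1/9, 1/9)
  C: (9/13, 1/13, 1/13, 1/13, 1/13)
A

For a discrete distribution over n outcomes, entropy is maximized by the uniform distribution.

Computing entropies:
H(A) = 1.6094 nats
H(B) = 1.4648 nats
H(C) = 1.0438 nats

The uniform distribution (where all probabilities equal 1/5) achieves the maximum entropy of log_e(5) = 1.6094 nats.

Distribution A has the highest entropy.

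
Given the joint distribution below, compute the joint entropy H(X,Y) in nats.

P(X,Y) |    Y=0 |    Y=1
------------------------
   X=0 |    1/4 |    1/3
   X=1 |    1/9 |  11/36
1.3192 nats

Joint entropy is H(X,Y) = -Σ_{x,y} p(x,y) log p(x,y).

Summing over all non-zero entries:
H(X,Y) = -[1/4·log_e(1/4) + 1/3·log_e(1/3) + 1/9·log_e(1/9) + 11/36·log_e(11/36)]
H(X,Y) = 1.3192 nats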